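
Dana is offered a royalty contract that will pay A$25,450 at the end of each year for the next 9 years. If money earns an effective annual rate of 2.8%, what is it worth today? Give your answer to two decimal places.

Annuity factor a(9|0.028) = 7.859236; PV = 25450 × 7.859236 = 200,017.5581

A$200,017.56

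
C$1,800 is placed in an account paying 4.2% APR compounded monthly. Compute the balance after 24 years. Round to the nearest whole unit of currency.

Periodic rate i = 0.042/12 = 0.0035; n = 24 × 12 = 288 periods.
FV = PV·(1+i)^n = 1,800 × 2.735297 = 4,923.5350

C$4,924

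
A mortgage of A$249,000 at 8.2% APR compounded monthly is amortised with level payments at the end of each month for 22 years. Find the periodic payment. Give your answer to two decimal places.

A$2,039.32

Periodic rate i = 0.082/12 = 0.00683333; n = 22 × 12 = 264 periods.
Annuity-PV factor = 122.099663; PMT = 249000 / 122.099663 = 2,039.3177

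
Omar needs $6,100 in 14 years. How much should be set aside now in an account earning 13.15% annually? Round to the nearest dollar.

$1,082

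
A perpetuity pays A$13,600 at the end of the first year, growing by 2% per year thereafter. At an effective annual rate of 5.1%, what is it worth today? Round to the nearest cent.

A$438,709.68

PV = D₁/(r − g) = 13600/(0.051 − 0.02) = 438,709.6774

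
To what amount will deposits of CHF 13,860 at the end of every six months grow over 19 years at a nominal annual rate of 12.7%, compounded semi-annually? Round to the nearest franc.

CHF 2,046,451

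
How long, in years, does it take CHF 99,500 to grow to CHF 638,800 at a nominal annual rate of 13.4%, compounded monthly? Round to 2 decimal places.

Periodic rate i = 0.134/12 = 0.0111667.
n = ln(638800/99500) / ln(1+0.0111667) = ln(6.42010) / 0.011105 = 167.4445 months
= 167.4445/12 years

13.95 years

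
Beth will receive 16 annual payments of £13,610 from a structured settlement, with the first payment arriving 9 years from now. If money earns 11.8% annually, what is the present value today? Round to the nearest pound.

£39,323

PV at t=8 (ordinary 16-year annuity): 13610 × a(16|0.118) = 13610 × 7.052087 = 95,978.8980
Discount back 8 years: 95,978.8980 × (1+0.118)^(−8) = 95,978.8980 × 0.409700 = 39,322.5190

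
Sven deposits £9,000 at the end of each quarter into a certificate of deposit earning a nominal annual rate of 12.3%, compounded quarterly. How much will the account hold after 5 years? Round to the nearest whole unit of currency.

£243,687

With 4 periods per year: i = 0.03075, n = 20.
FV = 9000 × [(1+0.03075)^20 − 1] / 0.03075 = 9000 × 27.076311 = 243,686.8011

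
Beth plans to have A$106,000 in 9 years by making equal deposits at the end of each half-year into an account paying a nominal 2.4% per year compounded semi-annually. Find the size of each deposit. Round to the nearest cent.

A$5,310.89

i = 0.024/2 = 0.012 per half-year; n = 9·2 = 18.
FV-annuity factor = 19.958974; PMT = 106000 / 19.958974 = 5,310.8942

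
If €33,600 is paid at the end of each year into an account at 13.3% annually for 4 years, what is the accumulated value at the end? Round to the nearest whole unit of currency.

Accumulation factor s(4|0.133) = 4.871109; FV = 33600 × 4.871109 = 163,669.2502

€163,669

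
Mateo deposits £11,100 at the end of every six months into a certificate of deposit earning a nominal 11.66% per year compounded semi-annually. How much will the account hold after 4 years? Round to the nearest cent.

i = 0.1166/2 = 0.0583 per half-year; n = 4·2 = 8.
FV = PMT · [(1+i)^n − 1] / i = 11100 · 9.837275 = 109,193.7505

£109,193.75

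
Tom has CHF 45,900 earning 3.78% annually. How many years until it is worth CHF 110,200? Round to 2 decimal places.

23.61 years

n = ln(110200/45900) / ln(1+0.0378) = ln(2.40087) / 0.037103 = 23.6054 years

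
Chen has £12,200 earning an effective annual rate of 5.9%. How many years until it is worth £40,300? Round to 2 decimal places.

n = ln(40300/12200) / ln(1+0.059) = ln(3.30328) / 0.057325 = 20.8446 years

20.84 years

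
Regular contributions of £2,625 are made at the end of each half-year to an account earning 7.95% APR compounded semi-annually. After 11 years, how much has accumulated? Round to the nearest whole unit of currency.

With 2 periods per year: i = 0.03975, n = 22.
Accumulation factor s(22|0.03975) = 34.148859; FV = 2625 × 34.148859 = 89,640.7552

£89,641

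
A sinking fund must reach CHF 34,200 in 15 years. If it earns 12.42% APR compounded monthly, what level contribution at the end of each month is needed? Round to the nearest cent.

i = 0.1242/12 = 0.01035 per month; n = 15·12 = 180.
FV-annuity factor = 519.965136; PMT = 34200 / 519.965136 = 65.7736

CHF 65.77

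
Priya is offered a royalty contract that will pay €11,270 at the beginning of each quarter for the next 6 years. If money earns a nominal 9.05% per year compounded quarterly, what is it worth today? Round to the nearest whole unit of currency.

Periodic rate i = 0.0905/4 = 0.022625; n = 6 × 4 = 24 periods.
PV = 11270 × [1 − (1+0.022625)^(−24)] / 0.022625 × (1+i) = 11270 × 18.778818 = 211,637.2773
(Beginning-of-period payments → annuity-due factor ×(1+i).)

€211,637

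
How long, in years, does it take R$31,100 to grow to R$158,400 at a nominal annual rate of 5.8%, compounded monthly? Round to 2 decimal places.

28.14 years

Periodic rate i = 0.058/12 = 0.00483333.
(1+i)^n = 158400/31100 = 5.09325, so n = ln 5.09325 / ln 1.00483 = 337.6234 months
= 337.6234/12 years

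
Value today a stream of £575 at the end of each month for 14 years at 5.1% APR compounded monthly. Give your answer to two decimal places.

With 12 periods per year: i = 0.00425, n = 168.
PV = 575 × [1 − (1+0.00425)^(−168)] / 0.00425 = 575 × 119.900475 = 68,942.7733

£68,942.77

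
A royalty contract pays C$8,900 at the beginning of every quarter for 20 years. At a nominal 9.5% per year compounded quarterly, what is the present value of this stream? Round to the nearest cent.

i = 0.095/4 = 0.02375 per quarter; n = 20·4 = 80.
Annuity factor a(80|0.02375) × (1+i) = 36.513264; PV = 8900 × 36.513264 = 324,968.0528
(Beginning-of-period payments → annuity-due factor ×(1+i).)

C$324,968.05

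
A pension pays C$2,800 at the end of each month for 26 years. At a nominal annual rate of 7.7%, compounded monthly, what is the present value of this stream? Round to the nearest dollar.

C$377,048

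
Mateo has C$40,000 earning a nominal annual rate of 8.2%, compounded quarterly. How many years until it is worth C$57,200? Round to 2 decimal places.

Periodic rate i = 0.082/4 = 0.0205.
(1+i)^n = 57200/40000 = 1.43000, so n = ln 1.43000 / ln 1.0205 = 17.6258 quarters
= 17.6258/4 years

4.41 years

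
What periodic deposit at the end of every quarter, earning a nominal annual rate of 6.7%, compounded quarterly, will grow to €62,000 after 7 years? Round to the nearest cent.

€1,753.64

With 4 periods per year: i = 0.01675, n = 28.
FV-annuity factor = 35.355104; PMT = 62000 / 35.355104 = 1,753.6365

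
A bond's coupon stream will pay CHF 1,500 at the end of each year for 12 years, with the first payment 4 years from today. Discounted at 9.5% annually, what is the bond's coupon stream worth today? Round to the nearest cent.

PV at t=3 (ordinary 12-year annuity): 1500 × a(12|0.095) = 1500 × 6.983839 = 10,475.7591
PV₀ = 10,475.7591 / (1+0.095)^3 = 10,475.7591 / 1.312932 = 7,978.9023

CHF 7,978.90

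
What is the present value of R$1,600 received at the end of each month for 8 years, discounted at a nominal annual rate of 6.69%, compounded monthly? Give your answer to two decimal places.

i = 0.0669/12 = 0.005575 per month; n = 8·12 = 96.
PV = PMT · [1 − (1+i)^(−n)] / i = 1600 · 74.184188 = 118,694.7015

R$118,694.70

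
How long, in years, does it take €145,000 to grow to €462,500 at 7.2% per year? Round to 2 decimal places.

16.68 years

(1+i)^n = 462500/145000 = 3.18966, so n = ln 3.18966 / ln 1.072 = 16.6831 years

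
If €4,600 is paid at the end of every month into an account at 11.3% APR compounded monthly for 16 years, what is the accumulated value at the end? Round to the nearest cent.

With 12 periods per year: i = 0.00941667, n = 192.
FV = PMT · [(1+i)^n − 1] / i = 4600 · 535.950550 = 2,465,372.5311

€2,465,372.53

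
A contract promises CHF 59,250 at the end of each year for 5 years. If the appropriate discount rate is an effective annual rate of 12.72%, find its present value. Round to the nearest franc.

CHF 209,828

Annuity factor a(5|0.1272) = 3.541394; PV = 59250 × 3.541394 = 209,827.5993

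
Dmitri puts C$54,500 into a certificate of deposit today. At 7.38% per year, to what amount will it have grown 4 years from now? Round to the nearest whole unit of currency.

54,500 × (1+0.0738)^4 = 54,500 × 1.329516 = 72,458.6271

C$72,459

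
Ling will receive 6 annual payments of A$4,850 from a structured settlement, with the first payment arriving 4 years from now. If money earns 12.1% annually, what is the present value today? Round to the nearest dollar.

A$14,115

PV at t=3 (ordinary 6-year annuity): 4850 × a(6|0.121) = 4850 × 4.099789 = 19,883.9784
PV₀ = 19,883.9784 / (1+0.121)^3 = 19,883.9784 / 1.408695 = 14,115.1808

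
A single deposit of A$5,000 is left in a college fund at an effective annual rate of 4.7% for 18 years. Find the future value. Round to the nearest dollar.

A$11,429

FV = 5,000 × (1 + 0.047)^18 = 11,429.0537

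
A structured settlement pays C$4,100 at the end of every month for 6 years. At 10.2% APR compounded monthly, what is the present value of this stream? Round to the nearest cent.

i = 0.102/12 = 0.0085 per month; n = 6·12 = 72.
PV = 4100 × [1 − (1+0.0085)^(−72)] / 0.0085 = 4100 × 53.685934 = 220,112.3305

C$220,112.33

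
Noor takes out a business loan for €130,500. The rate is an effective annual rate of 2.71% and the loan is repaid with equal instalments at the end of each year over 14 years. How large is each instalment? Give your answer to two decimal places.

€11,325.51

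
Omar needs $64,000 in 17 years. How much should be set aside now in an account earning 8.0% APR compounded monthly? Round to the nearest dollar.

$16,501

i = 0.08/12 = 0.00666667 per month; n = 17·12 = 204.
PV = 64,000 / (1 + 0.00666667)^204 = 64,000 / 3.878648 = 16,500.5938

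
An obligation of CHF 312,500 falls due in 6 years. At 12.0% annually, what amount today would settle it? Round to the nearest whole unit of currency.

PV = 312,500 / (1 + 0.12)^6 = 312,500 / 1.973823 = 158,322.2254

CHF 158,322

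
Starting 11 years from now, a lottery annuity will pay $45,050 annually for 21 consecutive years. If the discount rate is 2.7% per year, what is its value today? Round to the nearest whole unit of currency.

$547,736

Value one period before first payment (t=10): 45050 × [1 − (1+0.027)^(−21)] / 0.027 = 45050 × 15.870153 = 714,950.4151
PV₀ = 714,950.4151 / (1+0.027)^10 = 714,950.4151 / 1.305282 = 547,736.2532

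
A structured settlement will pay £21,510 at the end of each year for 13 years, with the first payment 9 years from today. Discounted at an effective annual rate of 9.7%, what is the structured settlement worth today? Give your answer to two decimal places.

£73,999.90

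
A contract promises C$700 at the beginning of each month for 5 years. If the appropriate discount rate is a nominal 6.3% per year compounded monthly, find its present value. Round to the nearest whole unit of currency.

C$36,137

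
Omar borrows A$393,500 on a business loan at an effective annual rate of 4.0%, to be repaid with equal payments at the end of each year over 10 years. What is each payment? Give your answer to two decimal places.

A$48,514.99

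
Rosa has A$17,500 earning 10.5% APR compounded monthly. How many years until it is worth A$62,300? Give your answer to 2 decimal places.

Periodic rate i = 0.105/12 = 0.00875.
n = ln(62300/17500) / ln(1+0.00875) = ln(3.56000) / 0.008712 = 145.7494 months
= 145.7494/12 years

12.15 years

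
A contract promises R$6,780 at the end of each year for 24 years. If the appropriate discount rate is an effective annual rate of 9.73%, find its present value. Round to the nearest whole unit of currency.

Annuity factor a(24|0.0973) = 9.170670; PV = 6780 × 9.170670 = 62,177.1398

R$62,177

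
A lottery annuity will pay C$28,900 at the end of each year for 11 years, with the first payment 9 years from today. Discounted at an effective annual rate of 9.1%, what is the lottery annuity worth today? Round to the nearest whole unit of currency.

C$97,519

PV at t=8 (ordinary 11-year annuity): 28900 × a(11|0.091) = 28900 × 6.773149 = 195,744.0157
Discount back 8 years: 195,744.0157 × (1+0.091)^(−8) = 195,744.0157 × 0.498198 = 97,519.2806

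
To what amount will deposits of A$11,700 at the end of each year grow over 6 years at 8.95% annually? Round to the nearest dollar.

FV = 11700 × [(1+0.0895)^6 − 1] / 0.0895 = 11700 × 7.513849 = 87,912.0390

A$87,912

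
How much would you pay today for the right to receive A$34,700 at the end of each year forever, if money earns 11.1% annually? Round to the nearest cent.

A$312,612.61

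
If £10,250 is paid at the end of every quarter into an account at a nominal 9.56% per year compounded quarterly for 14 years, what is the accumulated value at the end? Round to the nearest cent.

With 4 periods per year: i = 0.0239, n = 56.
FV = 10250 × [(1+0.0239)^56 − 1] / 0.0239 = 10250 × 115.204138 = 1,180,842.4140

£1,180,842.41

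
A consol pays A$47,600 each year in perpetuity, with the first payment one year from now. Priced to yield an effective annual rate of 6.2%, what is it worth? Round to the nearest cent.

A$767,741.94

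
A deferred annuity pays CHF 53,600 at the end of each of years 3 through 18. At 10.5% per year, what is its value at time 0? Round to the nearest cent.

CHF 333,455.47

Value one period before first payment (t=2): 53600 × [1 − (1+0.105)^(−16)] / 0.105 = 53600 × 7.596221 = 407,157.4645
PV₀ = 407,157.4645 / (1+0.105)^2 = 407,157.4645 / 1.221025 = 333,455.4694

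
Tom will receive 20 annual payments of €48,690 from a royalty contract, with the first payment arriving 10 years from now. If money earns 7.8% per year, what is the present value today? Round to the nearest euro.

€246,827

Value one period before first payment (t=9): 48690 × [1 − (1+0.078)^(−20)] / 0.078 = 48690 × 9.966012 = 485,245.1217
Discount back 9 years: 485,245.1217 × (1+0.078)^(−9) = 485,245.1217 × 0.508664 = 246,826.8100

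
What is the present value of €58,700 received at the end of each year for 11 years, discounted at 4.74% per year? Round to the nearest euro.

€494,313

Annuity factor a(11|0.0474) = 8.421012; PV = 58700 × 8.421012 = 494,313.4326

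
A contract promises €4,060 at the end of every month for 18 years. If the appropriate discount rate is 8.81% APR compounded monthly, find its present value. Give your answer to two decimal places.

i = 0.0881/12 = 0.00734167 per month; n = 18·12 = 216.
Annuity factor a(216|0.00734167) = 108.153422; PV = 4060 × 108.153422 = 439,102.8916

€439,102.89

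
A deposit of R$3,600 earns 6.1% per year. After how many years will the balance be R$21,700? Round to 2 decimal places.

30.34 years

(1+i)^n = 21700/3600 = 6.02778, so n = ln 6.02778 / ln 1.061 = 30.3382 years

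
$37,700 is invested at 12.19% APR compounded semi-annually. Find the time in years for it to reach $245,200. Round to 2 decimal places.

Periodic rate i = 0.1219/2 = 0.06095.
n = ln(245200/37700) / ln(1+0.06095) = ln(6.50398) / 0.059165 = 31.6475 half-years
= 31.6475/2 years

15.82 years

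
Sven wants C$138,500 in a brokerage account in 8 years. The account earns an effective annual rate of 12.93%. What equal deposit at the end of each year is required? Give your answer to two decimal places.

FV-annuity factor = 12.724657; PMT = 138500 / 12.724657 = 10,884.3800

C$10,884.38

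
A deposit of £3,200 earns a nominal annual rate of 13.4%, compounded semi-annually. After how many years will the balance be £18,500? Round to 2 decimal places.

Periodic rate i = 0.134/2 = 0.067.
n = ln(18500/3200) / ln(1+0.067) = ln(5.78125) / 0.064851 = 27.0562 half-years
= 27.0562/2 years

13.53 years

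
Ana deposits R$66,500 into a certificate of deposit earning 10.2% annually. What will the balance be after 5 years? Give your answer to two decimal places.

R$108,076.09

FV = PV·(1+i)^n = 66,500 × 1.625204 = 108,076.0884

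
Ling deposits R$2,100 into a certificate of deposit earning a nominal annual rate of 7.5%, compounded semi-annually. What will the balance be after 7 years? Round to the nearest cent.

R$3,516.03

With 2 periods per year: i = 0.0375, n = 14.
FV = 2,100 × (1 + 0.0375)^14 = 3,516.0316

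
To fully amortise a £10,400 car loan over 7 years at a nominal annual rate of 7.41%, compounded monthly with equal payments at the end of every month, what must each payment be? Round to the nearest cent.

Periodic rate i = 0.0741/12 = 0.006175; n = 7 × 12 = 84 periods.
PMT = 10400 / ( [1 − (1+0.006175)^(−84)] / 0.006175 ) = 10400 / 65.385565 = 159.0565

£159.06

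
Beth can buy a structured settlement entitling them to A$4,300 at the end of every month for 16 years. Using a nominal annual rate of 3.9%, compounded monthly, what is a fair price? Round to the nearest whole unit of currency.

A$613,459

With 12 periods per year: i = 0.00325, n = 192.
Annuity factor a(192|0.00325) = 142.664814; PV = 4300 × 142.664814 = 613,458.6984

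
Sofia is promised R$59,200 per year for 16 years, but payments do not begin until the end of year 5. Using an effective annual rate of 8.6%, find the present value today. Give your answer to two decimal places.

R$362,686.05

Value one period before first payment (t=4): 59200 × [1 − (1+0.086)^(−16)] / 0.086 = 59200 × 8.521743 = 504,487.2000
Discount back 4 years: 504,487.2000 × (1+0.086)^(−4) = 504,487.2000 × 0.718920 = 362,686.0492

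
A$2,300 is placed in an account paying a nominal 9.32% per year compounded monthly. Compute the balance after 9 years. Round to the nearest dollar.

i = 0.0932/12 = 0.00776667 per month; n = 9·12 = 108.
2,300 × (1+0.00776667)^108 = 2,300 × 2.306104 = 5,304.0387

A$5,304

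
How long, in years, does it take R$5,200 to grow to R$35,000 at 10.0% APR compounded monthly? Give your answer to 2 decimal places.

19.15 years

Periodic rate i = 0.1/12 = 0.00833333.
(1+i)^n = 35000/5200 = 6.73077, so n = ln 6.73077 / ln 1.00833 = 229.7548 months
= 229.7548/12 years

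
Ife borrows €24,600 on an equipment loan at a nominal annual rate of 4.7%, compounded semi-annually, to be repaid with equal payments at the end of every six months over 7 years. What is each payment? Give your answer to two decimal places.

€2,082.40

With 2 periods per year: i = 0.0235, n = 14.
Annuity-PV factor = 11.813304; PMT = 24600 / 11.813304 = 2,082.3980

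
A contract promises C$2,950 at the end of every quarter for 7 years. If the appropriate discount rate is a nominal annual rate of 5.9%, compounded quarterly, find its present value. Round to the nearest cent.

C$67,267.79

Periodic rate i = 0.059/4 = 0.01475; n = 7 × 4 = 28 periods.
PV = PMT · [1 − (1+i)^(−n)] / i = 2950 · 22.802642 = 67,267.7929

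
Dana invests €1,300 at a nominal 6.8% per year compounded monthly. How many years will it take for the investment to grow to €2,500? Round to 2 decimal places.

Periodic rate i = 0.068/12 = 0.00566667.
(1+i)^n = 2500/1300 = 1.92308, so n = ln 1.92308 / ln 1.00567 = 115.7254 months
= 115.7254/12 years

9.64 years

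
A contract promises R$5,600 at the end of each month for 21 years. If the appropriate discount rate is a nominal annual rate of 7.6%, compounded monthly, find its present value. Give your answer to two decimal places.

R$704,071.68

i = 0.076/12 = 0.00633333 per month; n = 21·12 = 252.
PV = 5600 × [1 − (1+0.00633333)^(−252)] / 0.00633333 = 5600 × 125.727085 = 704,071.6753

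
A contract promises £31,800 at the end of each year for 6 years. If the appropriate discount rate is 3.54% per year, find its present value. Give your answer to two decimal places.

PV = PMT · [1 − (1+i)^(−n)] / i = 31800 · 5.321559 = 169,225.5730

£169,225.57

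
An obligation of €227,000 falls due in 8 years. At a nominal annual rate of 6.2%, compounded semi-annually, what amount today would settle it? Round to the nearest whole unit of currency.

€139,280

i = 0.062/2 = 0.031 per half-year; n = 8·2 = 16.
PV = 227,000 / (1 + 0.031)^16 = 227,000 / 1.629816 = 139,279.5044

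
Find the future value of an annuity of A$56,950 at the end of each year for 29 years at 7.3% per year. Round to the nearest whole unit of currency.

A$5,239,396

Accumulation factor s(29|0.073) = 91.999931; FV = 56950 × 91.999931 = 5,239,396.0919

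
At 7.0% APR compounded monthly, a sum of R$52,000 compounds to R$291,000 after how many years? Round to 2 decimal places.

Periodic rate i = 0.07/12 = 0.00583333.
n = ln(291000/52000) / ln(1+0.00583333) = ln(5.59615) / 0.005816 = 296.0738 months
= 296.0738/12 years

24.67 years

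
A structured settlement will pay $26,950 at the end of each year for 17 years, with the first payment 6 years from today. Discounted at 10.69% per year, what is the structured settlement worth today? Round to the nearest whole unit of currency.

$124,729

Value one period before first payment (t=5): 26950 × [1 − (1+0.1069)^(−17)] / 0.1069 = 26950 × 7.690436 = 207,257.2461
Discount back 5 years: 207,257.2461 × (1+0.1069)^(−5) = 207,257.2461 × 0.601808 = 124,729.0992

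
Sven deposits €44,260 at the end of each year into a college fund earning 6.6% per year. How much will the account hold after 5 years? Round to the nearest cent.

€252,504.03

FV = PMT · [(1+i)^n − 1] / i = 44260 · 5.705016 = 252,504.0283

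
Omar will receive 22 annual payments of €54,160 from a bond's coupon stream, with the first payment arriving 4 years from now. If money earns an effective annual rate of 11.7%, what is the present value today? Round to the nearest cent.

Value one period before first payment (t=3): 54160 × [1 − (1+0.117)^(−22)] / 0.117 = 54160 × 7.797728 = 422,324.9604
PV₀ = 422,324.9604 / (1+0.117)^3 = 422,324.9604 / 1.393669 = 303,031.1198

€303,031.12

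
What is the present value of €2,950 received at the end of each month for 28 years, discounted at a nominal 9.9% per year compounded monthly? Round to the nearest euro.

€334,958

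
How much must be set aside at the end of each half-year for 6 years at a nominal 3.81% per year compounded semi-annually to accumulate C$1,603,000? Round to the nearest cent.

C$120,158.91

i = 0.0381/2 = 0.01905 per half-year; n = 6·2 = 12.
FV-annuity factor = 13.340667; PMT = 1.603e+06 / 13.340667 = 120,158.9070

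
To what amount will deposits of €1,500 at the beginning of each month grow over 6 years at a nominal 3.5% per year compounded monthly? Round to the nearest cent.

Periodic rate i = 0.035/12 = 0.00291667; n = 6 × 12 = 72 periods.
Accumulation factor s(72|0.00291667) × (1+i) = 80.222228; FV = 1500 × 80.222228 = 120,333.3419
Payments are at the start of each period, so multiply by (1+i).

€120,333.34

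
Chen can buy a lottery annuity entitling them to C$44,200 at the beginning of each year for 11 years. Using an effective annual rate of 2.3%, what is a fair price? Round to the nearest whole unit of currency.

PV = 44200 × [1 − (1+0.023)^(−11)] / 0.023 × (1+i) = 44200 × 9.843210 = 435,069.8925
Payments are at the start of each period, so multiply by (1+i).

C$435,070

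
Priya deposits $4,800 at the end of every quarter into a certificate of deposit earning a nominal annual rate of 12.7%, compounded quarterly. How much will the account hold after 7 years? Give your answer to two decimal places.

With 4 periods per year: i = 0.03175, n = 28.
Accumulation factor s(28|0.03175) = 44.072583; FV = 4800 × 44.072583 = 211,548.3992

$211,548.40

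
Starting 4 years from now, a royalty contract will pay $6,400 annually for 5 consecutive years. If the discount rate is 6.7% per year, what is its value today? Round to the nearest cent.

$21,776.51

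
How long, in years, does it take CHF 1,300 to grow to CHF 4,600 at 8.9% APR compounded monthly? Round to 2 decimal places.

Periodic rate i = 0.089/12 = 0.00741667.
(1+i)^n = 4600/1300 = 3.53846, so n = ln 3.53846 / ln 1.00742 = 171.0165 months
= 171.0165/12 years

14.25 years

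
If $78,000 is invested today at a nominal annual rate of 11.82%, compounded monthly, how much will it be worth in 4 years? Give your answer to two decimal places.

$124,860.29

Periodic rate i = 0.1182/12 = 0.00985; n = 4 × 12 = 48 periods.
FV = PV·(1+i)^n = 78,000 × 1.600773 = 124,860.2941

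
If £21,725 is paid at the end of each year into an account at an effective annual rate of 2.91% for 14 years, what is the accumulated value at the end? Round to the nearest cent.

FV = PMT · [(1+i)^n − 1] / i = 21725 · 16.982506 = 368,944.9442

£368,944.94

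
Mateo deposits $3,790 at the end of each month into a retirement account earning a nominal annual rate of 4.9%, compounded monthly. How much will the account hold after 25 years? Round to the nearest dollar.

$2,223,588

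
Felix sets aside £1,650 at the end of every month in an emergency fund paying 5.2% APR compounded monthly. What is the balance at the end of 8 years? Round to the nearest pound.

£195,915

Periodic rate i = 0.052/12 = 0.00433333; n = 8 × 12 = 96 periods.
FV = PMT · [(1+i)^n − 1] / i = 1650 · 118.736330 = 195,914.9445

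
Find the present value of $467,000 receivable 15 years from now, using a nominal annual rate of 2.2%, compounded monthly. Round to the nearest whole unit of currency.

$335,839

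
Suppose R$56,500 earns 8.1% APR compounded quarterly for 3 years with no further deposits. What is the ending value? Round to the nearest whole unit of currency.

R$71,867

Periodic rate i = 0.081/4 = 0.02025; n = 3 × 4 = 12 periods.
FV = 56,500 × (1 + 0.02025)^12 = 71,866.6977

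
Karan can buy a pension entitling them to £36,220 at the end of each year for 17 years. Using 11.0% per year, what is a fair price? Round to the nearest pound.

Annuity factor a(17|0.11) = 7.548794; PV = 36220 × 7.548794 = 273,417.3330

£273,417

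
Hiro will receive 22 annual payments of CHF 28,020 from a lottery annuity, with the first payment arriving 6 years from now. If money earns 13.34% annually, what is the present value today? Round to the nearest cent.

Value one period before first payment (t=5): 28020 × [1 − (1+0.1334)^(−22)] / 0.1334 = 28020 × 7.019367 = 196,682.6621
Discount back 5 years: 196,682.6621 × (1+0.1334)^(−5) = 196,682.6621 × 0.534668 = 105,159.8690

CHF 105,159.87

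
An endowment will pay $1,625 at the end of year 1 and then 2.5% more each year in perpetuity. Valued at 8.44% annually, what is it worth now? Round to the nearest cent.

PV = PMT / (i − g) = 1625 / (0.0844 − 0.025) = 1625 / 0.059400 = 27,356.9024

$27,356.90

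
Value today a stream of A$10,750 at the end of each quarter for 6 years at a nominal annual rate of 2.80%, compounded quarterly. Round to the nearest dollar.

A$236,732

With 4 periods per year: i = 0.007, n = 24.
Annuity factor a(24|0.007) = 22.021609; PV = 10750 × 22.021609 = 236,732.2921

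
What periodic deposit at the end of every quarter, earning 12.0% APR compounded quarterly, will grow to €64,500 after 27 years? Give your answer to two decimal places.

€82.89

i = 0.12/4 = 0.03 per quarter; n = 27·4 = 108.
FV-annuity factor = 778.186267; PMT = 64500 / 778.186267 = 82.8850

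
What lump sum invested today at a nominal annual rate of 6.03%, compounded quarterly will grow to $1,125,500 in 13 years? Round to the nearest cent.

Periodic rate i = 0.0603/4 = 0.015075; n = 13 × 4 = 52 periods.
PV = FV·(1+i)^(−n) = 1,125,500 × 0.459301 = 516,942.9851

$516,942.99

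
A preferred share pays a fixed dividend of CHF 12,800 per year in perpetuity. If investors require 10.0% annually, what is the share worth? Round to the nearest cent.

PV = PMT / i = 12800 / 0.1 = 128,000.0000

CHF 128,000.00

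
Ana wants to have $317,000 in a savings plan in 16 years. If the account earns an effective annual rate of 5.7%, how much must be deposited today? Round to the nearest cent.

Discount factor = (1+0.057)^(−16) = 0.411908; PV = 317,000 × 0.411908 = 130,574.8289

$130,574.83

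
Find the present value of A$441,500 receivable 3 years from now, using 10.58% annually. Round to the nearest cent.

Discount factor = (1+0.1058)^(−3) = 0.739555; PV = 441,500 × 0.739555 = 326,513.3563

A$326,513.36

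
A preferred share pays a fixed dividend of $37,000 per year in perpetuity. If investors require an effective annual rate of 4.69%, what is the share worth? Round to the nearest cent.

PV = PMT / i = 37000 / 0.0469 = 788,912.5800

$788,912.58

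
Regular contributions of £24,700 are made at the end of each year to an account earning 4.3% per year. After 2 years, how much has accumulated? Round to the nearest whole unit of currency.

£50,462

FV = PMT · [(1+i)^n − 1] / i = 24700 · 2.043000 = 50,462.1000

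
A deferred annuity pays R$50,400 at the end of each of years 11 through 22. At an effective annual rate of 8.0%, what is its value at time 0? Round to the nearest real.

PV at t=10 (ordinary 12-year annuity): 50400 × a(12|0.08) = 50400 × 7.536078 = 379,818.3321
PV₀ = 379,818.3321 / (1+0.08)^10 = 379,818.3321 / 2.158925 = 175,929.3781

R$175,929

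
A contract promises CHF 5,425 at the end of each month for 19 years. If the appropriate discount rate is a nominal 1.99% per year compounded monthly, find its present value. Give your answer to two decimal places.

Periodic rate i = 0.0199/12 = 0.00165833; n = 19 × 12 = 228 periods.
PV = PMT · [1 − (1+i)^(−n)] / i = 5425 · 189.722665 = 1,029,245.4556

CHF 1,029,245.46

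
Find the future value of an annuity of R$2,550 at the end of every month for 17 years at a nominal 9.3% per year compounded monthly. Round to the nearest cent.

R$1,260,286.72

i = 0.093/12 = 0.00775 per month; n = 17·12 = 204.
FV = 2550 × [(1+0.00775)^204 − 1] / 0.00775 = 2550 × 494.230088 = 1,260,286.7233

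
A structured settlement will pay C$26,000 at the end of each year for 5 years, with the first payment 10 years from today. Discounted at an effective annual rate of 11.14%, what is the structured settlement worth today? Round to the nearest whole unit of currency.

C$37,011

PV at t=9 (ordinary 5-year annuity): 26000 × a(5|0.1114) = 26000 × 3.682918 = 95,755.8618
Discount back 9 years: 95,755.8618 × (1+0.1114)^(−9) = 95,755.8618 × 0.386515 = 37,011.0867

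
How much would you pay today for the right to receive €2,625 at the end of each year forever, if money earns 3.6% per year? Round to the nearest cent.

PV = PMT / i = 2625 / 0.036 = 72,916.6667

€72,916.67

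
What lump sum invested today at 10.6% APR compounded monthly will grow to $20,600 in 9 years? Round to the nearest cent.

$7,968.37

i = 0.106/12 = 0.00883333 per month; n = 9·12 = 108.
PV = FV·(1+i)^(−n) = 20,600 × 0.386814 = 7,968.3698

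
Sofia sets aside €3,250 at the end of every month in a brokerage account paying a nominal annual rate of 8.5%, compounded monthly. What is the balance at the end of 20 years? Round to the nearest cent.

€2,037,746.59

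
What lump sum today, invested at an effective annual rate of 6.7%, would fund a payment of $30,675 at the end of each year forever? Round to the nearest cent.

$457,835.82

PV = C/r = 30675/0.067 = 457,835.8209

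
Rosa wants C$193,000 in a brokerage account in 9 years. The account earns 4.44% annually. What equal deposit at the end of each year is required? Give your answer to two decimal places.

PMT = 193000 / ( [(1+0.0444)^9 − 1] / 0.0444 ) = 193000 / 10.775527 = 17,910.9565

C$17,910.96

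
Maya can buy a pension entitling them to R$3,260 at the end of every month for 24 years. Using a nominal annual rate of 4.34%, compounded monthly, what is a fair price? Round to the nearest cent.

i = 0.0434/12 = 0.00361667 per month; n = 24·12 = 288.
PV = 3260 × [1 − (1+0.00361667)^(−288)] / 0.00361667 = 3260 × 178.741017 = 582,695.7167

R$582,695.72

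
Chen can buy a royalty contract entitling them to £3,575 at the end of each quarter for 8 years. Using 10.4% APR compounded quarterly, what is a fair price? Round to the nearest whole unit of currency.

£77,023

With 4 periods per year: i = 0.026, n = 32.
PV = PMT · [1 − (1+i)^(−n)] / i = 3575 · 21.545015 = 77,023.4298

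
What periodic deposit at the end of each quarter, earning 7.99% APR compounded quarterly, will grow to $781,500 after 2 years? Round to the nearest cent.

With 4 periods per year: i = 0.019975, n = 8.
FV-annuity factor = 8.582211; PMT = 781500 / 8.582211 = 91,060.4511

$91,060.45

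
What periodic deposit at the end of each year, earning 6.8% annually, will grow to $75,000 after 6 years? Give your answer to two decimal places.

$10,537.67

FV-annuity factor = 7.117326; PMT = 75000 / 7.117326 = 10,537.6651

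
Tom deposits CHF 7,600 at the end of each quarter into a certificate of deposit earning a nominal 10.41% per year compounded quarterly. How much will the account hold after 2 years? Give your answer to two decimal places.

With 4 periods per year: i = 0.026025, n = 8.
FV = PMT · [(1+i)^n − 1] / i = 7600 · 8.767889 = 66,635.9544

CHF 66,635.95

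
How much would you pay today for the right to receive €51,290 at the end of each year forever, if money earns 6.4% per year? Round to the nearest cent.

€801,406.25

PV = PMT / i = 51290 / 0.064 = 801,406.2500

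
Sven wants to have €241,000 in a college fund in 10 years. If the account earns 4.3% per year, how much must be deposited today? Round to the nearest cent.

€158,188.15

Discount factor = (1+0.043)^(−10) = 0.656382; PV = 241,000 × 0.656382 = 158,188.1541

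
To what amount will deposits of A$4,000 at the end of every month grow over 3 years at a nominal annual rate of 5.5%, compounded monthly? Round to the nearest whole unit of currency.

i = 0.055/12 = 0.00458333 per month; n = 3·12 = 36.
FV = 4000 × [(1+0.00458333)^36 − 1] / 0.00458333 = 4000 × 39.043331 = 156,173.3258

A$156,173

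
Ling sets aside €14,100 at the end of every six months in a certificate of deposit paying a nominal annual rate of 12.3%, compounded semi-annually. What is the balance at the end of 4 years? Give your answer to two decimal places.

Periodic rate i = 0.123/2 = 0.0615; n = 4 × 2 = 8 periods.
FV = 14100 × [(1+0.0615)^8 − 1] / 0.0615 = 14100 × 9.950915 = 140,307.8981

€140,307.90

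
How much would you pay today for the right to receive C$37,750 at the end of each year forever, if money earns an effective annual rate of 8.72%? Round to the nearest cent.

PV = PMT / i = 37750 / 0.0872 = 432,912.8440

C$432,912.84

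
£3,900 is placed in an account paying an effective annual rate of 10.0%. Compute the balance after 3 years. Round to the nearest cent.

£5,190.90

FV = PV·(1+i)^n = 3,900 × 1.331000 = 5,190.9000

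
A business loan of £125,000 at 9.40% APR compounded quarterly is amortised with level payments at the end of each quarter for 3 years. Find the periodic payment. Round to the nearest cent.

With 4 periods per year: i = 0.0235, n = 12.
PMT = 125000 / ( [1 − (1+0.0235)^(−12)] / 0.0235 ) = 125000 / 10.351553 = 12,075.4831

£12,075.48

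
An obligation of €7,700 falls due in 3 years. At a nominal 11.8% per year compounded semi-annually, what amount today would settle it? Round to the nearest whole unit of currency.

€5,459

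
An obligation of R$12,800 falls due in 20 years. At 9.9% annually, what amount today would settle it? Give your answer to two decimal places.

Discount factor = (1+0.099)^(−20) = 0.151372; PV = 12,800 × 0.151372 = 1,937.5643

R$1,937.56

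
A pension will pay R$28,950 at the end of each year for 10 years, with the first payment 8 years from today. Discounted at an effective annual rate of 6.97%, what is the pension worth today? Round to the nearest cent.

R$127,050.30

PV at t=7 (ordinary 10-year annuity): 28950 × a(10|0.0697) = 28950 × 7.033332 = 203,614.9567
PV₀ = 203,614.9567 / (1+0.0697)^7 = 203,614.9567 / 1.602633 = 127,050.3032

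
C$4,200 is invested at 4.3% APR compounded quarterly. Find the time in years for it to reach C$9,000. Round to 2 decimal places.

17.82 years

Periodic rate i = 0.043/4 = 0.01075.
n = ln(9000/4200) / ln(1+0.01075) = ln(2.14286) / 0.010693 = 71.2771 quarters
= 71.2771/4 years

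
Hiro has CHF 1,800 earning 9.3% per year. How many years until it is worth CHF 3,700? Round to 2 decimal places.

(1+i)^n = 3700/1800 = 2.05556, so n = ln 2.05556 / ln 1.093 = 8.1027 years

8.10 years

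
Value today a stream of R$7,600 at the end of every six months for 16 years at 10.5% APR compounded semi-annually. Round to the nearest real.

i = 0.105/2 = 0.0525 per half-year; n = 16·2 = 32.
PV = 7600 × [1 − (1+0.0525)^(−32)] / 0.0525 = 7600 × 15.343087 = 116,607.4614

R$116,607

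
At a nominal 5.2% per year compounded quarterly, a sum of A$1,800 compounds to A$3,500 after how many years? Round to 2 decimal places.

12.87 years

Periodic rate i = 0.052/4 = 0.013.
(1+i)^n = 3500/1800 = 1.94444, so n = ln 1.94444 / ln 1.013 = 51.4838 quarters
= 51.4838/4 years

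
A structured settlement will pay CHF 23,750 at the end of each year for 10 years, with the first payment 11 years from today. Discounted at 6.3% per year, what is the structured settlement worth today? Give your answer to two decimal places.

Value one period before first payment (t=10): 23750 × [1 − (1+0.063)^(−10)] / 0.063 = 23750 × 7.256597 = 172,344.1778
PV₀ = 172,344.1778 / (1+0.063)^10 = 172,344.1778 / 1.842182 = 93,554.3469

CHF 93,554.35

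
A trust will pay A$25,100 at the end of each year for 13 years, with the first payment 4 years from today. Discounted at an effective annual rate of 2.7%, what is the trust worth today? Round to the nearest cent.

PV at t=3 (ordinary 13-year annuity): 25100 × a(13|0.027) = 25100 × 10.841912 = 272,132.0014
PV₀ = 272,132.0014 / (1+0.027)^3 = 272,132.0014 / 1.083207 = 251,228.1411

A$251,228.14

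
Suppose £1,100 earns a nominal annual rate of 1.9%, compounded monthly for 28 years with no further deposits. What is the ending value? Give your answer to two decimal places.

With 12 periods per year: i = 0.00158333, n = 336.
FV = PV·(1+i)^n = 1,100 × 1.701618 = 1,871.7793

£1,871.78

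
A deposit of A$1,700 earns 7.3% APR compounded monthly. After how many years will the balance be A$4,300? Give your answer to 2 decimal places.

12.75 years

Periodic rate i = 0.073/12 = 0.00608333.
(1+i)^n = 4300/1700 = 2.52941, so n = ln 2.52941 / ln 1.00608 = 153.0093 months
= 153.0093/12 years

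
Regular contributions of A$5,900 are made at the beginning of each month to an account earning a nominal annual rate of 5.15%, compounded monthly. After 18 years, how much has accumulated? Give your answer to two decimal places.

A$2,101,235.90

With 12 periods per year: i = 0.00429167, n = 216.
FV = 5900 × [(1+0.00429167)^216 − 1] / 0.00429167 × (1+i) = 5900 × 356.141677 = 2,101,235.8956
(annuity-due: payments at period start, so ×(1+i).)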